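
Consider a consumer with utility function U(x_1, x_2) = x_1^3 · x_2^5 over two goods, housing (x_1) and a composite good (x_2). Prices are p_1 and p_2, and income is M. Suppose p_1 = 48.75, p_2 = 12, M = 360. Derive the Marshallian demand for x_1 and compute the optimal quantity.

MU_x_1/MU_x_2 = (3·x_2)/(5·x_1); tangency sets this equal to p_1/p_2.
Rearranging, p_2·x_2 = (5/3)·p_1·x_1. Substituting into the budget gives p_1·x_1·(1 + (5/3)) = M.
Demand: x_1*(p_1,p_2,M) = 0.375·M/p_1 and x_2* = 0.625·M/p_2.
At p_1=48.75, p_2=12, M=360: x_1* = 0.375·360/48.75 = 2.7692.

x_1* = 2.7692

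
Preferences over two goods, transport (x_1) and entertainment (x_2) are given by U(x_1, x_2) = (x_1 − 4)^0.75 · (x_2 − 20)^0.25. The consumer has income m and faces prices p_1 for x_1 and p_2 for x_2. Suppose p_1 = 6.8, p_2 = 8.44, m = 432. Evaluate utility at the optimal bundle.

V = 18.7381

MRS = 3·(x_2−20)/(x_1−4). Tangency with p_1/p_2 gives x_2−20 = (1/3)·(p_1/p_2)·(x_1−4).
Substituting into the budget: x_1* = 4 + 0.75·(m − 4·p_1 − 20·p_2)/p_1, and x_2* = 20 + 0.25·(…)/p_2.
Discretionary income = 432 − 4·6.8 − 20·8.44 = 236; x_1* = 4 + 0.75·236/6.8 = 30.0294; x_2* = 20 + 0.25·236/8.44 = 26.9905.
Utility at the optimum: U(30.0294, 26.9905) = 18.7381.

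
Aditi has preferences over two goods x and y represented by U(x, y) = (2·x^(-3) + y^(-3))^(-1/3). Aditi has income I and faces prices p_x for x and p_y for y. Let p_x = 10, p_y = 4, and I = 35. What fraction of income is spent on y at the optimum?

MU_x ∝ 2·x^(-4), MU_y ∝ y^(-4), so MRS = 2·(y/x)^(4) = p_x/p_y.
Hence y/x = ((1/2)·p_x/p_y)^(1/(4)), i.e. raised to the 0.25 power.
With the ratio pinned down, the budget gives x* = I/(p_x + p_y·(y/x)) and y* = (y/x)·x*.
Numerically y/x = 1.057371, so x* = 35/(10 + 4·1.057371) = 2.4597 and y* = 1.057371·2.4597 = 2.6008.
Expenditure on y: 4·2.6008 = 10.4032; share = 0.2972.

share on y = 0.2972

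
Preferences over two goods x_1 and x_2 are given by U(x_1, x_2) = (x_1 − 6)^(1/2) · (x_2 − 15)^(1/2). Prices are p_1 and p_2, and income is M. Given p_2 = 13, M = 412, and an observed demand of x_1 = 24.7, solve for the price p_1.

This is Cobb-Douglas in (x_1−6, x_2−15): tangency gives 0.5·p_2·(x_2−15) = 0.5·p_1·(x_1−6).
After buying the subsistence bundle (6, 15), a share 0.5 of the remaining income goes to x_1: x_1* = 6 + 0.5·(M − 6p_1 − 15p_2)/p_1.
Set x_1* = 24.7 in the demand function and solve for p_1: p_1 = 5.

p_1 = 5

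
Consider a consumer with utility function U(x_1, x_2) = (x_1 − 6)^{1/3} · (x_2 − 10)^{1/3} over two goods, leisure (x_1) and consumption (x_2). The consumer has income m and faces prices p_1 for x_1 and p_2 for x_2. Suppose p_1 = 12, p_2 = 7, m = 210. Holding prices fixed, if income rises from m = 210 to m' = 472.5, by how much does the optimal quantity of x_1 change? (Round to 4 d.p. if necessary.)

Δx_1* = 10.9375

MRS = (x_2−10)/(x_1−6). Tangency with p_1/p_2 gives x_2−10 = (p_1/p_2)·(x_1−6).
Substituting into the budget: x_1* = 6 + 0.5·(m − 6·p_1 − 10·p_2)/p_1, and x_2* = 10 + 0.5·(…)/p_2.
Discretionary income = 210 − 6·12 − 10·7 = 68; x_1* = 6 + 0.5·68/12 = 8.8333.
At m' = 472.5: x_1* = 19.7708. Change: 19.7708 − 8.8333 = 10.9375.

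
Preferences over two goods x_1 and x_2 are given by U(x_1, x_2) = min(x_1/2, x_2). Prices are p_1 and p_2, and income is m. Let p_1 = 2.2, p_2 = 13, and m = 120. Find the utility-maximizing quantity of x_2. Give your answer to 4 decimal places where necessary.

x_2* = 6.8966

Demand: x_1*(p_1,p_2,m) = 2·m/(2·p_1 + p_2), x_2* = m/(2·p_1 + p_2).
Here 2·2.2 + 13 = 17.4, giving x_2* = 6.8966.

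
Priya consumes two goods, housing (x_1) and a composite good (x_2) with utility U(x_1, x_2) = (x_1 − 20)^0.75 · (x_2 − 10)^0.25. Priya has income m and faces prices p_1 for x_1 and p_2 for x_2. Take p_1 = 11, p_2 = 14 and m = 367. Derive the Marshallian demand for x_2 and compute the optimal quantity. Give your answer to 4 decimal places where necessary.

This is Cobb-Douglas in (x_1−20, x_2−10): tangency gives 0.75·p_2·(x_2−10) = 0.25·p_1·(x_1−20).
After buying the subsistence bundle (20, 10), a share 0.75 of the remaining income goes to x_1: x_1* = 20 + 0.75·(m − 20p_1 − 10p_2)/p_1.
Discretionary income = 367 − 20·11 − 10·14 = 7; x_2* = 10 + 0.25·7/14 = 10.125.

x_2* = 10.125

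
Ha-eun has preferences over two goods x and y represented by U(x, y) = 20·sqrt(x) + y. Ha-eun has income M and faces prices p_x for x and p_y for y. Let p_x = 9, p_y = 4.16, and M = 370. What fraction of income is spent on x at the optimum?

share on x = 0.5197

Thus x* = (10·p_y/p_x)² — independent of M — with the rest of income spent on y.
Plugging in: x* = (10·4.16/9)² = 21.3649, y* = 42.7201.
Expenditure on x: 9·21.3649 = 192.2844; share = 0.5197.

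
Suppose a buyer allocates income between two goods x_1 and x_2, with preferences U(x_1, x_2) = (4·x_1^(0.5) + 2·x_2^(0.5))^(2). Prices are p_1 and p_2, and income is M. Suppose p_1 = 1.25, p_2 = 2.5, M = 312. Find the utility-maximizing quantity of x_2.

x_2* = 13.8667

From the CES first-order condition, 2·(x_2/x_1)^(0.5) = p_1/p_2.
Hence x_2/x_1 = ((1/2)·p_1/p_2)^(1/(0.5)), i.e. raised to the 2 power.
With the ratio pinned down, the budget gives x_1* = M/(p_1 + p_2·(x_2/x_1)) and x_2* = (x_2/x_1)·x_1*.
Numerically x_2/x_1 = 0.0625, so x_1* = 312/(1.25 + 2.5·0.0625) = 221.8667 and x_2* = 0.0625·221.8667 = 13.8667.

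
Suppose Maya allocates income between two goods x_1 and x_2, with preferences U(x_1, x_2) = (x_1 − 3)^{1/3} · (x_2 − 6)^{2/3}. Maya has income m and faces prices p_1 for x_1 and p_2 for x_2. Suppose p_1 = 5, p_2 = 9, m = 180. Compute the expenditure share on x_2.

share on x_2 = 0.7111

This is Cobb-Douglas in (x_1−3, x_2−6): tangency gives 1/3·p_2·(x_2−6) = 2/3·p_1·(x_1−3).
Substituting into the budget: x_1* = 3 + 1/3·(m − 3·p_1 − 6·p_2)/p_1, and x_2* = 6 + 2/3·(…)/p_2.
Discretionary income = 180 − 3·5 − 6·9 = 111; x_1* = 3 + 1/3·111/5 = 10.4; x_2* = 6 + 2/3·111/9 = 14.2222.
Expenditure on x_2: 9·14.2222 = 128; share = 0.7111.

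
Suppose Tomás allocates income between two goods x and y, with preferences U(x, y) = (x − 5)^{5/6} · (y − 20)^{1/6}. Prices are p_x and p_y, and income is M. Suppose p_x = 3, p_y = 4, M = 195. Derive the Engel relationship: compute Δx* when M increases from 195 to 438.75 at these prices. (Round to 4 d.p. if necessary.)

Δx* = 67.7083

Discretionary income = 195 − 5·3 − 20·4 = 100; x* = 5 + 5/6·100/3 = 32.7778.
At M' = 438.75: x* = 100.4861. Change: 100.4861 − 32.7778 = 67.7083.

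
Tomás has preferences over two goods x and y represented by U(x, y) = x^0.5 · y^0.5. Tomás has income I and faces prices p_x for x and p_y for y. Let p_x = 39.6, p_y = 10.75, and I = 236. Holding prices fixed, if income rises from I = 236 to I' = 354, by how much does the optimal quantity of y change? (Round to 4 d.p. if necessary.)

Δy* = 5.4884

Tangency: MRS = y/x = p_x/p_y.
Rearranging, p_y·y = p_x·x. Substituting into the budget gives p_x·x·(1 + 1) = I.
Demand: x*(p_x,p_y,I) = 0.5·I/p_x and y* = 0.5·I/p_y.
At p_x=39.6, p_y=10.75, I=236: y* = 0.5·236/10.75 = 10.9767.
At I' = 354: y* = 16.4651. Change: 16.4651 − 10.9767 = 5.4884.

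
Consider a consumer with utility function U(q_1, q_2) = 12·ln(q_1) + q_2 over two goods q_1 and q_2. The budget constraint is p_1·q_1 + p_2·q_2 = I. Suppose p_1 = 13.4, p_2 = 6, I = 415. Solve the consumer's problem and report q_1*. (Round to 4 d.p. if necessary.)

MU_q_1 = 12/q_1, MU_q_2 = 1. Tangency: 12/q_1 = p_1/p_2.
So q_1*(p_1,p_2) = 12·p_2/p_1, independent of income; and q_2* = (I − 12·p_2)/p_2.
At the given prices: q_1* = 12·6/13.4 = 5.3731.

q_1* = 5.3731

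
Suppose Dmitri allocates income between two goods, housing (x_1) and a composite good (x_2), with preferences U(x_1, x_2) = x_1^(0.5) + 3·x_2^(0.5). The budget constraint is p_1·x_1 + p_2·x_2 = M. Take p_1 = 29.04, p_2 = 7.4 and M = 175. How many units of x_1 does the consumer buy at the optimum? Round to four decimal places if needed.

From the CES first-order condition, (1/3)·(x_2/x_1)^(0.5) = p_1/p_2.
Solve for the ratio: x_2/x_1 = [3·p_1/p_2]^(2).
With the ratio pinned down, the budget gives x_1* = M/(p_1 + p_2·(x_2/x_1)) and x_2* = (x_2/x_1)·x_1*.
Numerically x_2/x_1 = 138.602893, so x_1* = 175/(29.04 + 7.4·138.602893) = 0.1659.

x_1* = 0.1659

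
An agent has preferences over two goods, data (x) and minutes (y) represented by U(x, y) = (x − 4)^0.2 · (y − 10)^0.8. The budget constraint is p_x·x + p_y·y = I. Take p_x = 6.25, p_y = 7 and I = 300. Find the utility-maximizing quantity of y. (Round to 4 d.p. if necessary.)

y* = 33.4286

MRS = (1/4)·(y−10)/(x−4). Tangency with p_x/p_y gives y−10 = 4·(p_x/p_y)·(x−4).
Substituting into the budget: x* = 4 + 0.2·(I − 4·p_x − 10·p_y)/p_x, and y* = 10 + 0.8·(…)/p_y.
Discretionary income = 300 − 4·6.25 − 10·7 = 205; y* = 10 + 0.8·205/7 = 33.4286.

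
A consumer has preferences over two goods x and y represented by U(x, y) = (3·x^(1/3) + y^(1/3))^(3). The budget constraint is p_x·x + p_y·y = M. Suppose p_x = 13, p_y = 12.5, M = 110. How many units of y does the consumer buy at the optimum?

From the CES first-order condition, 3·(y/x)^(2/3) = p_x/p_y.
Solve for the ratio: y/x = [(1/3)·p_x/p_y]^(1.5).
Substitute y = (y/x)·x into the budget: x* = M/(p_x + p_y·(y/x)).
Numerically y/x = 0.204112, so x* = 110/(13 + 12.5·0.204112) = 7.0733 and y* = 0.204112·7.0733 = 1.4437.

y* = 1.4437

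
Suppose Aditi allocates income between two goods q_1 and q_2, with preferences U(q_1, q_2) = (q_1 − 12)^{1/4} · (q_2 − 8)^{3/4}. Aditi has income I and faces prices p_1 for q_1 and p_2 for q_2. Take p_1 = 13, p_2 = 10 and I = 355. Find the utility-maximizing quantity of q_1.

MRS = (1/3)·(q_2−8)/(q_1−12). Tangency with p_1/p_2 gives q_2−8 = 3·(p_1/p_2)·(q_1−12).
After buying the subsistence bundle (12, 8), a share 0.25 of the remaining income goes to q_1: q_1* = 12 + 0.25·(I − 12p_1 − 8p_2)/p_1.
Discretionary income = 355 − 12·13 − 8·10 = 119; q_1* = 12 + 0.25·119/13 = 14.2885.

q_1* = 14.2885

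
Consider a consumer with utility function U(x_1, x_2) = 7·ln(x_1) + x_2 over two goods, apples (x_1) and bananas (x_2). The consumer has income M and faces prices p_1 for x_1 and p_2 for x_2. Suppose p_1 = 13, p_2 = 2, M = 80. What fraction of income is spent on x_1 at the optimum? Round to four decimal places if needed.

share on x_1 = 0.175

Set MRS = p_1/p_2: (7/x_1)/1 = p_1/p_2.
So x_1*(p_1,p_2) = 7·p_2/p_1, independent of income; and x_2* = (M − 7·p_2)/p_2.
At the given prices: x_1* = 7·2/13 = 1.0769, and x_2* = 33.
Expenditure on x_1: 13·1.0769 = 14; share = 0.175.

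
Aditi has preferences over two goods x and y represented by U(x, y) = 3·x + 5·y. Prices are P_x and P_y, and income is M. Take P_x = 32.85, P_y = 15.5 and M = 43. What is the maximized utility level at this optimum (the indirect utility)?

y gives more utility per dollar, so spend all income on y: y* = M/P_y, x* = 0.
Numerically: x* = 0, y* = 2.7742.
Utility at the optimum: U(0, 2.7742) = 13.871.

V = 13.871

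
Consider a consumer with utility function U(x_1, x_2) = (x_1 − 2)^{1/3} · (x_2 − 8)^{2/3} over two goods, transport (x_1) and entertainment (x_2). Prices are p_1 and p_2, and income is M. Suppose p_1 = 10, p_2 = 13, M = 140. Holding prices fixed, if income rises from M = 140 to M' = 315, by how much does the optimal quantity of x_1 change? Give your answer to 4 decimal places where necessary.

Δx_1* = 5.8333

Let x_1' = x_1−2, x_2' = x_2−8. MRS = (1/2)·x_2'/x_1' = p_1/p_2.
After buying the subsistence bundle (2, 8), a share 1/3 of the remaining income goes to x_1: x_1* = 2 + 1/3·(M − 2p_1 − 8p_2)/p_1.
Discretionary income = 140 − 2·10 − 8·13 = 16; x_1* = 2 + 1/3·16/10 = 2.5333.
At M' = 315: x_1* = 8.3667. Change: 8.3667 − 2.5333 = 5.8333.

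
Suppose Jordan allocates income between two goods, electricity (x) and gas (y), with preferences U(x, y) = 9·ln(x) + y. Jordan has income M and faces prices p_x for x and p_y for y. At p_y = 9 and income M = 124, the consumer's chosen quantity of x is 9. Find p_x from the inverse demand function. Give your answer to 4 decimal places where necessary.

p_x = 9

Set MRS = p_x/p_y: (9/x)/1 = p_x/p_y.
So x*(p_x,p_y) = 9·p_y/p_x, independent of income; and y* = (M − 9·p_y)/p_y.
Set x* = 9 in the demand function and solve for p_x: p_x = 9.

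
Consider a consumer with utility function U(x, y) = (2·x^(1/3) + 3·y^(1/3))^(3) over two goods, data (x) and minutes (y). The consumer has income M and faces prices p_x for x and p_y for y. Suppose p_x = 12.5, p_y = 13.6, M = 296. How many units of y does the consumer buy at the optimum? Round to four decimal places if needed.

MU_x ∝ 2·x^(-2/3), MU_y ∝ 3·y^(-2/3), so MRS = (2/3)·(y/x)^(2/3) = p_x/p_y.
Hence y/x = ((3/2)·p_x/p_y)^(1/(2/3)), i.e. raised to the 1.5 power.
Substitute y = (y/x)·x into the budget: x* = M/(p_x + p_y·(y/x)).
Numerically y/x = 1.618801, so x* = 296/(12.5 + 13.6·1.618801) = 8.5758 and y* = 1.618801·8.5758 = 13.8825.

y* = 13.8825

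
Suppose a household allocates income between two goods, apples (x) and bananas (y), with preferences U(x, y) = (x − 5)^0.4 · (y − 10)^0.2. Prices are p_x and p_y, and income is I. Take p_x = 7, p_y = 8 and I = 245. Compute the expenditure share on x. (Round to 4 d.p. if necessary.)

share on x = 0.4966

This is Cobb-Douglas in (x−5, y−10): tangency gives 0.4·p_y·(y−10) = 0.2·p_x·(x−5).
After buying the subsistence bundle (5, 10), a share 2/3 of the remaining income goes to x: x* = 5 + 2/3·(I − 5p_x − 10p_y)/p_x.
Discretionary income = 245 − 5·7 − 10·8 = 130; x* = 5 + 2/3·130/7 = 17.381; y* = 10 + 1/3·130/8 = 15.4167.
Expenditure on x: 7·17.381 = 121.6667; share = 0.4966.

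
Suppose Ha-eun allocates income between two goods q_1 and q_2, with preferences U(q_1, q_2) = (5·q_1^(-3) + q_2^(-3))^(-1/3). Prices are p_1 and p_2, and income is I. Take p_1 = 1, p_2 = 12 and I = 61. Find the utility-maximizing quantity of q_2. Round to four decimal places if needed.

q_2* = 4.1263

MRS = MU_q_1/MU_q_2 = 5·(q_2/q_1)^(4). Set equal to p_1/p_2.
Solve for the ratio: q_2/q_1 = [(1/5)·p_1/p_2]^(0.25).
Substitute q_2 = (q_2/q_1)·q_1 into the budget: q_1* = I/(p_1 + p_2·(q_2/q_1)).
Numerically q_2/q_1 = 0.359304, so q_1* = 61/(1 + 12·0.359304) = 11.4842 and q_2* = 0.359304·11.4842 = 4.1263.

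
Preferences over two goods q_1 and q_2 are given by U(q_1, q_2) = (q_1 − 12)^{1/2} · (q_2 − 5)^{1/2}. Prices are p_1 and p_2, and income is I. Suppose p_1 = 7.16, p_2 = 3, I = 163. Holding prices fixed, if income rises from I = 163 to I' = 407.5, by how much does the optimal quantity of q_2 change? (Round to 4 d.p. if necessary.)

Δq_2* = 40.75

This is Cobb-Douglas in (q_1−12, q_2−5): tangency gives 0.5·p_2·(q_2−5) = 0.5·p_1·(q_1−12).
Substituting into the budget: q_1* = 12 + 0.5·(I − 12·p_1 − 5·p_2)/p_1, and q_2* = 5 + 0.5·(…)/p_2.
Discretionary income = 163 − 12·7.16 − 5·3 = 62.08; q_2* = 5 + 0.5·62.08/3 = 15.3467.
At I' = 407.5: q_2* = 56.0967. Change: 56.0967 − 15.3467 = 40.75.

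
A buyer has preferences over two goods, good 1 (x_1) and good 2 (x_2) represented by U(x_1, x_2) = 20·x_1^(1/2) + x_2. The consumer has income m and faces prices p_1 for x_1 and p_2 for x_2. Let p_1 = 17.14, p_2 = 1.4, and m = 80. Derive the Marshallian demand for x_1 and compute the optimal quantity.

x_1* = 0.6672

Utility is quasi-linear in x_2; the FOC for x_1 is 10/√x_1 = p_1/p_2.
Thus x_1* = (10·p_2/p_1)² — independent of m — with the rest of income spent on x_2.
Plugging in: x_1* = (10·1.4/17.14)² = 0.6672.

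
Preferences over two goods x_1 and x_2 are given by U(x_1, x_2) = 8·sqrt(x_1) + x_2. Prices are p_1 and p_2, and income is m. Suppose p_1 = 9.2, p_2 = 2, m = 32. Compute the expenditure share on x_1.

MU_x_1 = 4/√x_1, MU_x_2 = 1. Tangency: 4/√x_1 = p_1/p_2.
Solve: √x_1 = 4·p_2/p_1, so x_1*(p_1,p_2) = (4·p_2/p_1)², and x_2* = (m − p_1·x_1*)/p_2.
Plugging in: x_1* = (4·2/9.2)² = 0.7561, x_2* = 12.5217.
Expenditure on x_1: 9.2·0.7561 = 6.9565; share = 0.2174.

share on x_1 = 0.2174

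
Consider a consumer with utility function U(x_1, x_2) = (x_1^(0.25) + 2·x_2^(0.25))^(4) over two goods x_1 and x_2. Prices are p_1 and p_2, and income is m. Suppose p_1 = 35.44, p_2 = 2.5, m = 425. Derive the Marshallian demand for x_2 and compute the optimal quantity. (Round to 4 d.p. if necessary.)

x_2* = 146.0514

From the CES first-order condition, (1/2)·(x_2/x_1)^(0.75) = p_1/p_2.
Solve for the ratio: x_2/x_1 = [2·p_1/p_2]^(4/3).
Substitute x_2 = (x_2/x_1)·x_1 into the budget: x_1* = m/(p_1 + p_2·(x_2/x_1)).
Numerically x_2/x_1 = 86.452641, so x_1* = 425/(35.44 + 2.5·86.452641) = 1.6894 and x_2* = 86.452641·1.6894 = 146.0514.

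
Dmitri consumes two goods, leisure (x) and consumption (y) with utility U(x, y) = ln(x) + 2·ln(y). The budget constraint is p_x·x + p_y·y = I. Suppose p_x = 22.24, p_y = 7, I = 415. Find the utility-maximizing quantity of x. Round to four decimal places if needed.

x* = 6.22

At p_x=22.24, p_y=7, I=415: x* = 1/3·415/22.24 = 6.22.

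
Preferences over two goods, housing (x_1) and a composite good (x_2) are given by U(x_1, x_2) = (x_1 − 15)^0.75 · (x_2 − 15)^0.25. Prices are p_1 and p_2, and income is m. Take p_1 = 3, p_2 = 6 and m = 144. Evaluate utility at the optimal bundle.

MRS = 3·(x_2−15)/(x_1−15). Tangency with p_1/p_2 gives x_2−15 = (1/3)·(p_1/p_2)·(x_1−15).
Substituting into the budget: x_1* = 15 + 0.75·(m − 15·p_1 − 15·p_2)/p_1, and x_2* = 15 + 0.25·(…)/p_2.
Discretionary income = 144 − 15·3 − 15·6 = 9; x_1* = 15 + 0.75·9/3 = 17.25; x_2* = 15 + 0.25·9/6 = 15.375.
Utility at the optimum: U(17.25, 15.375) = 1.4376.

V = 1.4376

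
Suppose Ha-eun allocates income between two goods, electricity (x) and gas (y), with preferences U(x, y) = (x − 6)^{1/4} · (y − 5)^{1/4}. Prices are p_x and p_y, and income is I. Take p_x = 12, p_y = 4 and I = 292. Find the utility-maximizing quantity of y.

y* = 30

MRS = (y−5)/(x−6). Tangency with p_x/p_y gives y−5 = (p_x/p_y)·(x−6).
After buying the subsistence bundle (6, 5), a share 0.5 of the remaining income goes to x: x* = 6 + 0.5·(I − 6p_x − 5p_y)/p_x.
Discretionary income = 292 − 6·12 − 5·4 = 200; y* = 5 + 0.5·200/4 = 30.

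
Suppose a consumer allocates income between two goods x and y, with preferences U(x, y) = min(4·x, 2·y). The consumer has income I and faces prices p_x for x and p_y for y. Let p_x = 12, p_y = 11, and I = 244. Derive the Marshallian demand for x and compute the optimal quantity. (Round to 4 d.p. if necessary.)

Leontief preferences: the optimum is at the kink where x/2 = y/4, i.e. y = 2·x.
Budget: p_x·x + p_y·2·x = I, so (2·p_x + 4·p_y)·x = 2·I.
Demand: x*(p_x,p_y,I) = 2·I/(2·p_x + 4·p_y), y* = 4·I/(2·p_x + 4·p_y).
Here 2·12 + 4·11 = 68, giving x* = 7.1765.

x* = 7.1765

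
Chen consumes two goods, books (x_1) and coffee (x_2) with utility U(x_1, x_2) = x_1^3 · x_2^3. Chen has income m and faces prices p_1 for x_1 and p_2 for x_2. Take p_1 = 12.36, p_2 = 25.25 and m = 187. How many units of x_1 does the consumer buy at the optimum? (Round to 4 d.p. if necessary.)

x_1* = 7.5647

Tangency: MRS = x_2/x_1 = p_1/p_2.
Rearranging, p_2·x_2 = p_1·x_1. Substituting into the budget gives p_1·x_1·(1 + 1) = m.
Demand: x_1*(p_1,p_2,m) = 0.5·m/p_1 and x_2* = 0.5·m/p_2.
At p_1=12.36, p_2=25.25, m=187: x_1* = 0.5·187/12.36 = 7.5647.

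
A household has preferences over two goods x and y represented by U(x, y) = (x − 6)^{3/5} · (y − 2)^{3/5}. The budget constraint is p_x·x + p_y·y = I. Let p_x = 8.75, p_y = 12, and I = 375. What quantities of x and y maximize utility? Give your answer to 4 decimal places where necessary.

Let x' = x−6, y' = y−2. MRS = y'/x' = p_x/p_y.
After buying the subsistence bundle (6, 2), a share 0.5 of the remaining income goes to x: x* = 6 + 0.5·(I − 6p_x − 2p_y)/p_x.
Discretionary income = 375 − 6·8.75 − 2·12 = 298.5; x* = 6 + 0.5·298.5/8.75 = 23.0571; y* = 2 + 0.5·298.5/12 = 14.4375.

x* = 23.0571, y* = 14.4375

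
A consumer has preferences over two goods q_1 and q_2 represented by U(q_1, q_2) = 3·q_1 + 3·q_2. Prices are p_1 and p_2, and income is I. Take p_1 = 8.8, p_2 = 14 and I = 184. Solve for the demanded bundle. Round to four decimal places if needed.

q_1* = 20.9091, q_2* = 0

Perfect substitutes: compare marginal utility per dollar. 3/p_1 vs 3/p_2 → 0.3409 vs 0.2143.
q_1 gives more utility per dollar, so spend all income on q_1: q_1* = I/p_1, q_2* = 0.
Numerically: q_1* = 20.9091, q_2* = 0.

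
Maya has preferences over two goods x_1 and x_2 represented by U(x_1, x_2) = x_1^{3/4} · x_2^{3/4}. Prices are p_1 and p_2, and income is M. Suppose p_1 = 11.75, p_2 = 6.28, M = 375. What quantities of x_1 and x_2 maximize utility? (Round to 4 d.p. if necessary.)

Tangency: MRS = x_2/x_1 = p_1/p_2.
Rearranging, p_2·x_2 = p_1·x_1. Substituting into the budget gives p_1·x_1·(1 + 1) = M.
Demand: x_1*(p_1,p_2,M) = 0.5·M/p_1 and x_2* = 0.5·M/p_2.
At p_1=11.75, p_2=6.28, M=375: x_1* = 0.5·375/11.75 = 15.9574, x_2* = 29.8567.

x_1* = 15.9574, x_2* = 29.8567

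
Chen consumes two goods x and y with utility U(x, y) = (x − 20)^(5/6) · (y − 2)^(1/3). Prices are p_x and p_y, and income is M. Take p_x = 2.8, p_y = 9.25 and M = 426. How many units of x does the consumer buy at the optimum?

x* = 109.6684

This is Cobb-Douglas in (x−20, y−2): tangency gives 5/6·p_y·(y−2) = 1/3·p_x·(x−20).
After buying the subsistence bundle (20, 2), a share 5/7 of the remaining income goes to x: x* = 20 + 5/7·(M − 20p_x − 2p_y)/p_x.
Discretionary income = 426 − 20·2.8 − 2·9.25 = 351.5; x* = 20 + 5/7·351.5/2.8 = 109.6684.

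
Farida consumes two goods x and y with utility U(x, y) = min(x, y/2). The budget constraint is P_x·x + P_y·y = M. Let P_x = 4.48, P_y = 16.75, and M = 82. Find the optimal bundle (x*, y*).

Here 4.48 + 2·16.75 = 37.98, giving x* = 2.159 and y* = 4.3181.

x* = 2.159, y* = 4.3181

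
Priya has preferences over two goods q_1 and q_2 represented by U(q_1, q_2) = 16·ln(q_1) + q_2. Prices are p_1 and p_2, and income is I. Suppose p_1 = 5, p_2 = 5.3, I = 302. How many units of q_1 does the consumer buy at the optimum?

Set MRS = p_1/p_2: (16/q_1)/1 = p_1/p_2.
So q_1*(p_1,p_2) = 16·p_2/p_1, independent of income; and q_2* = (I − 16·p_2)/p_2.
At the given prices: q_1* = 16·5.3/5 = 16.96.

q_1* = 16.96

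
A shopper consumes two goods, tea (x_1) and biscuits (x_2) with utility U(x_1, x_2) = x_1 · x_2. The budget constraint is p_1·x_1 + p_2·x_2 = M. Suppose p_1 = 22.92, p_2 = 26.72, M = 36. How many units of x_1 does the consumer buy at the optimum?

x_1* = 0.7853

Tangency: MRS = x_2/x_1 = p_1/p_2.
Rearranging, p_2·x_2 = p_1·x_1. Substituting into the budget gives p_1·x_1·(1 + 1) = M.
Demand: x_1*(p_1,p_2,M) = 0.5·M/p_1 and x_2* = 0.5·M/p_2.
At p_1=22.92, p_2=26.72, M=36: x_1* = 0.5·36/22.92 = 0.7853.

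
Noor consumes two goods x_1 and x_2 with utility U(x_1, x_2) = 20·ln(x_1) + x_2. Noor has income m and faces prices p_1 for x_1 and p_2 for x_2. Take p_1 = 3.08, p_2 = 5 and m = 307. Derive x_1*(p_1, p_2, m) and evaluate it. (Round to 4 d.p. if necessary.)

Set MRS = p_1/p_2: (20/x_1)/1 = p_1/p_2.
So x_1*(p_1,p_2) = 20·p_2/p_1, independent of income; and x_2* = (m − 20·p_2)/p_2.
At the given prices: x_1* = 20·5/3.08 = 32.4675.

x_1* = 32.4675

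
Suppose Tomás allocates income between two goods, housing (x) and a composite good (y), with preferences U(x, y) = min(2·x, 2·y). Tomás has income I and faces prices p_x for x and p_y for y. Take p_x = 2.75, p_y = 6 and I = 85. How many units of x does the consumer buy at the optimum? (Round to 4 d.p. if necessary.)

x* = 9.7143

Here 2·2.75 + 2·6 = 17.5, giving x* = 9.7143.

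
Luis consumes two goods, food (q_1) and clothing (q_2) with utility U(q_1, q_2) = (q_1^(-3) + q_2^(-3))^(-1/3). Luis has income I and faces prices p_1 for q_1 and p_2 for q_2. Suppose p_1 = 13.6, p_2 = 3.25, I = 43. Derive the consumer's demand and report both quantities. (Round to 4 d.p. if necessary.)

From the CES first-order condition, (q_2/q_1)^(4) = p_1/p_2.
Hence q_2/q_1 = (p_1/p_2)^(1/(4)), i.e. raised to the 0.25 power.
With the ratio pinned down, the budget gives q_1* = I/(p_1 + p_2·(q_2/q_1)) and q_2* = (q_2/q_1)·q_1*.
Numerically q_2/q_1 = 1.430256, so q_1* = 43/(13.6 + 3.25·1.430256) = 2.3564 and q_2* = 1.430256·2.3564 = 3.3702.

q_1* = 2.3564, q_2* = 3.3702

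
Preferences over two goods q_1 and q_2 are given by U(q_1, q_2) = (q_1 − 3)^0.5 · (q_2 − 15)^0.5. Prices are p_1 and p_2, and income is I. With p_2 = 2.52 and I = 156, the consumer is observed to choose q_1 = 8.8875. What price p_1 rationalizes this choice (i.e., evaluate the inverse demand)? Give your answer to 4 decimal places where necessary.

Let q_1' = q_1−3, q_2' = q_2−15. MRS = q_2'/q_1' = p_1/p_2.
After buying the subsistence bundle (3, 15), a share 0.5 of the remaining income goes to q_1: q_1* = 3 + 0.5·(I − 3p_1 − 15p_2)/p_1.
Set q_1* = 8.8875 in the demand function and solve for p_1: p_1 = 8.

p_1 = 8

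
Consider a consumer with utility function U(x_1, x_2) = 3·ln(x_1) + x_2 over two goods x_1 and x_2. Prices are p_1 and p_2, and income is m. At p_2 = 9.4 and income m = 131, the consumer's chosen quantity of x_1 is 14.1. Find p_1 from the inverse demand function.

Set MRS = p_1/p_2: (3/x_1)/1 = p_1/p_2.
So x_1*(p_1,p_2) = 3·p_2/p_1, independent of income; and x_2* = (m − 3·p_2)/p_2.
Set x_1* = 14.1 in the demand function and solve for p_1: p_1 = 2.

p_1 = 2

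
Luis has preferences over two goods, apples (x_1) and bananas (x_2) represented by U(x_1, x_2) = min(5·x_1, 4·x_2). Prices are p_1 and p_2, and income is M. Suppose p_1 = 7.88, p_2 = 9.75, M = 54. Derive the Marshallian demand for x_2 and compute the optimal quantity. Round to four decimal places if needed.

x_2* = 3.3636

Demand: x_1*(p_1,p_2,M) = 4·M/(4·p_1 + 5·p_2), x_2* = 5·M/(4·p_1 + 5·p_2).
Here 4·7.88 + 5·9.75 = 80.27, giving x_2* = 3.3636.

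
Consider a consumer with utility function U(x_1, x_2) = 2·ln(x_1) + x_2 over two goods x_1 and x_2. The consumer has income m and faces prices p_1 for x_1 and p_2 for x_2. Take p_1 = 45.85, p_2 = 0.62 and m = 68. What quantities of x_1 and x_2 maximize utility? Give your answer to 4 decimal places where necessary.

x_1* = 0.027, x_2* = 107.6774

So x_1*(p_1,p_2) = 2·p_2/p_1, independent of income; and x_2* = (m − 2·p_2)/p_2.
At the given prices: x_1* = 2·0.62/45.85 = 0.027, and x_2* = 107.6774.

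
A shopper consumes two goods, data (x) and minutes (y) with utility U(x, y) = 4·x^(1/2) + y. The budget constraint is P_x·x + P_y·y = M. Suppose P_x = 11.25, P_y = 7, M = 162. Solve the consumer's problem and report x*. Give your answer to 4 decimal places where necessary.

x* = 1.5486

Plugging in: x* = (2·7/11.25)² = 1.5486.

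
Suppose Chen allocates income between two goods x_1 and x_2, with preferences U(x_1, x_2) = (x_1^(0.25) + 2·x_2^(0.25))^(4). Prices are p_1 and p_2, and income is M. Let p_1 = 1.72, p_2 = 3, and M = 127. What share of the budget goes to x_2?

share on x_2 = 0.6767

From the CES first-order condition, (1/2)·(x_2/x_1)^(0.75) = p_1/p_2.
Solve for the ratio: x_2/x_1 = [2·p_1/p_2]^(4/3).
Substitute x_2 = (x_2/x_1)·x_1 into the budget: x_1* = M/(p_1 + p_2·(x_2/x_1)).
Numerically x_2/x_1 = 1.200189, so x_1* = 127/(1.72 + 3·1.200189) = 23.8696 and x_2* = 1.200189·23.8696 = 28.6481.
Expenditure on x_2: 3·28.6481 = 85.9442; share = 0.6767.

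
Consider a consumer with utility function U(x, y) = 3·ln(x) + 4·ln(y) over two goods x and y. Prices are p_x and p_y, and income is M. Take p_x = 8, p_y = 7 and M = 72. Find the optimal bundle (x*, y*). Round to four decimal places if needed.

The MRS is (3/4)·y/x. Set MRS = p_x/p_y.
So 3·p_y·y = 4·p_x·x; combined with the budget, a share 3/7 of income goes to x.
Demand: x*(p_x,p_y,M) = 3/7·M/p_x and y* = 4/7·M/p_y.
At p_x=8, p_y=7, M=72: x* = 3/7·72/8 = 3.8571, y* = 5.8776.

x* = 3.8571, y* = 5.8776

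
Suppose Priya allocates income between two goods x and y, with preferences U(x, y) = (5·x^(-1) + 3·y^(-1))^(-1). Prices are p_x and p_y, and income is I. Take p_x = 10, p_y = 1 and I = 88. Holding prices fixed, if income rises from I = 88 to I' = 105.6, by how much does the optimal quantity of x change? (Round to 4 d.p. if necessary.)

Δx* = 1.4137

Substitute y = (y/x)·x into the budget: x* = I/(p_x + p_y·(y/x)).
Numerically y/x = 2.44949, so x* = 88/(10 + 1·2.44949) = 7.0686.
At I' = 105.6: x* = 8.4823. Change: 8.4823 − 7.0686 = 1.4137.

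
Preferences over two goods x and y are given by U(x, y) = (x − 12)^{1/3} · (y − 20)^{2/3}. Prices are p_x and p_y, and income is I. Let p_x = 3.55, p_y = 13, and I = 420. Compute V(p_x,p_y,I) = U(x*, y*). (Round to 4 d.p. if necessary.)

V = 7.3654

Substituting into the budget: x* = 12 + 1/3·(I − 12·p_x − 20·p_y)/p_x, and y* = 20 + 2/3·(…)/p_y.
Discretionary income = 420 − 12·3.55 − 20·13 = 117.4; x* = 12 + 1/3·117.4/3.55 = 23.0235; y* = 20 + 2/3·117.4/13 = 26.0205.
Utility at the optimum: U(23.0235, 26.0205) = 7.3654.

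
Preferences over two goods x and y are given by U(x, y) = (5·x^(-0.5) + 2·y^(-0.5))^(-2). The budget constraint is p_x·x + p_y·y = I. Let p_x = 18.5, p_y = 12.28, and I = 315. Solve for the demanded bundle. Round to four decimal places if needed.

x* = 11.555, y* = 8.2437

MRS = MU_x/MU_y = (5/2)·(y/x)^(1.5). Set equal to p_x/p_y.
Hence y/x = ((2/5)·p_x/p_y)^(1/(1.5)), i.e. raised to the 2/3 power.
Substitute y = (y/x)·x into the budget: x* = I/(p_x + p_y·(y/x)).
Numerically y/x = 0.713437, so x* = 315/(18.5 + 12.28·0.713437) = 11.555 and y* = 0.713437·11.555 = 8.2437.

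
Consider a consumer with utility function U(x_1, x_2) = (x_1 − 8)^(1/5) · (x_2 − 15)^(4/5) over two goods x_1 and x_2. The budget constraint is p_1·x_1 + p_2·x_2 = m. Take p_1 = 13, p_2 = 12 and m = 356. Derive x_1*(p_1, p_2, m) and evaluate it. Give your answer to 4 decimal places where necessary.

This is Cobb-Douglas in (x_1−8, x_2−15): tangency gives 0.2·p_2·(x_2−15) = 0.8·p_1·(x_1−8).
After buying the subsistence bundle (8, 15), a share 0.2 of the remaining income goes to x_1: x_1* = 8 + 0.2·(m − 8p_1 − 15p_2)/p_1.
Discretionary income = 356 − 8·13 − 15·12 = 72; x_1* = 8 + 0.2·72/13 = 9.1077.

x_1* = 9.1077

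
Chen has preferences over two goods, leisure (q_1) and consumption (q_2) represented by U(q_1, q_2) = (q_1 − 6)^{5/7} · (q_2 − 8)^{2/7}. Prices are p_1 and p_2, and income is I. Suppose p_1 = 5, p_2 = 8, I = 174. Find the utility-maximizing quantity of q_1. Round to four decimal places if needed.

MRS = (5/2)·(q_2−8)/(q_1−6). Tangency with p_1/p_2 gives q_2−8 = (2/5)·(p_1/p_2)·(q_1−6).
Substituting into the budget: q_1* = 6 + 5/7·(I − 6·p_1 − 8·p_2)/p_1, and q_2* = 8 + 2/7·(…)/p_2.
Discretionary income = 174 − 6·5 − 8·8 = 80; q_1* = 6 + 5/7·80/5 = 17.4286.

q_1* = 17.4286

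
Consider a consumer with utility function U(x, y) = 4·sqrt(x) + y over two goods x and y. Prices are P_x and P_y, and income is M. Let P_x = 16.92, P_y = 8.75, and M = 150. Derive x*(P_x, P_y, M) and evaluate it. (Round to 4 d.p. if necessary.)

Utility is quasi-linear in y; the FOC for x is 2/√x = P_x/P_y.
Thus x* = (2·P_y/P_x)² — independent of M — with the rest of income spent on y.
Plugging in: x* = (2·8.75/16.92)² = 1.0697.

x* = 1.0697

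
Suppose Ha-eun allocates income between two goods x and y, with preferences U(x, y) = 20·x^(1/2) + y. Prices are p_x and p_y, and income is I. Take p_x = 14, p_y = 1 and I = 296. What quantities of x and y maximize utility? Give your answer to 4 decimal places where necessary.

Set MRS = p_x/p_y: 10·x^(−1/2) = p_x/p_y.
Thus x* = (10·p_y/p_x)² — independent of I — with the rest of income spent on y.
Plugging in: x* = (10·1/14)² = 0.5102, y* = 288.8571.

x* = 0.5102, y* = 288.8571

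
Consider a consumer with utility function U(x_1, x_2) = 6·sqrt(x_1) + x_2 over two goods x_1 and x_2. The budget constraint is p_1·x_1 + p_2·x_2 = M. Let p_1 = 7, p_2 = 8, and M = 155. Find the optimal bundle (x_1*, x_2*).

Set MRS = p_1/p_2: 3·x_1^(−1/2) = p_1/p_2.
Solve: √x_1 = 3·p_2/p_1, so x_1*(p_1,p_2) = (3·p_2/p_1)², and x_2* = (M − p_1·x_1*)/p_2.
Plugging in: x_1* = (3·8/7)² = 11.7551, x_2* = 9.0893.

x_1* = 11.7551, x_2* = 9.0893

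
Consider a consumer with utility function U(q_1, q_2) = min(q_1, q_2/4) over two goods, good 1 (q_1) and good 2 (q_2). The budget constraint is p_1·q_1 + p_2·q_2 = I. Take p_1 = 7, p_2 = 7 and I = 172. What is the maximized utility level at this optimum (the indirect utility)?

V = 4.9143

With perfect complements, no substitution: consume in ratio q_1:q_2 = 1:4.
Budget: p_1·q_1 + p_2·4·q_1 = I, so (p_1 + 4·p_2)·q_1 = I.
Demand: q_1*(p_1,p_2,I) = I/(p_1 + 4·p_2), q_2* = 4·I/(p_1 + 4·p_2).
Here 7 + 4·7 = 35, giving q_1* = 4.9143 and q_2* = 19.6571.
Utility at the optimum: U(4.9143, 19.6571) = 4.9143.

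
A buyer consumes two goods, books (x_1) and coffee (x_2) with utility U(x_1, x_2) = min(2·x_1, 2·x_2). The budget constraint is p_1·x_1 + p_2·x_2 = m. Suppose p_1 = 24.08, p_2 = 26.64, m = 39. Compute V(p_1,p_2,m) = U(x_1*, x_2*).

Leontief preferences: the optimum is at the kink where x_1/2 = x_2/2, i.e. x_2 = x_1.
Budget: p_1·x_1 + p_2·x_1 = m, so (2·p_1 + 2·p_2)·x_1 = 2·m.
Demand: x_1*(p_1,p_2,m) = 2·m/(2·p_1 + 2·p_2), x_2* = 2·m/(2·p_1 + 2·p_2).
Here 2·24.08 + 2·26.64 = 101.44, giving x_1* = 0.7689 and x_2* = 0.7689.
Utility at the optimum: U(0.7689, 0.7689) = 1.5379.

V = 1.5379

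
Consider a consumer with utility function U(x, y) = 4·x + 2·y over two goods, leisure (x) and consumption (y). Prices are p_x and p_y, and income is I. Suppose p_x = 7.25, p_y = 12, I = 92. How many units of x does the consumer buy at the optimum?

Linear utility — the consumer picks whichever good has higher MU/price: 4/7.25 = 0.5517 vs 2/12 = 0.1667.
x gives more utility per dollar, so spend all income on x: x* = I/p_x, y* = 0.
Numerically: x* = 12.6897, y* = 0.

x* = 12.6897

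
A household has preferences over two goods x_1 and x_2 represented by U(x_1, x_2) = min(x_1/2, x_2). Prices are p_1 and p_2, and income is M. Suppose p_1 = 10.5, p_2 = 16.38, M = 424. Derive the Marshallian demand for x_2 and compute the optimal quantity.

x_2* = 11.343

With perfect complements, no substitution: consume in ratio x_1:x_2 = 2:1.
Budget: p_1·x_1 + p_2·(1/2)·x_1 = M, so (2·p_1 + p_2)·x_1 = 2·M.
Demand: x_1*(p_1,p_2,M) = 2·M/(2·p_1 + p_2), x_2* = M/(2·p_1 + p_2).
Here 2·10.5 + 16.38 = 37.38, giving x_2* = 11.343.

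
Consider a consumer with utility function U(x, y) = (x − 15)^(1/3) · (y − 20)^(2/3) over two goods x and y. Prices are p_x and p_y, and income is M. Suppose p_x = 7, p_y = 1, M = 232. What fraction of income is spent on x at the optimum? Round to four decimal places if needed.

share on x = 0.6063

MRS = (1/2)·(y−20)/(x−15). Tangency with p_x/p_y gives y−20 = 2·(p_x/p_y)·(x−15).
After buying the subsistence bundle (15, 20), a share 1/3 of the remaining income goes to x: x* = 15 + 1/3·(M − 15p_x − 20p_y)/p_x.
Discretionary income = 232 − 15·7 − 20·1 = 107; x* = 15 + 1/3·107/7 = 20.0952; y* = 20 + 2/3·107/1 = 91.3333.
Expenditure on x: 7·20.0952 = 140.6667; share = 0.6063.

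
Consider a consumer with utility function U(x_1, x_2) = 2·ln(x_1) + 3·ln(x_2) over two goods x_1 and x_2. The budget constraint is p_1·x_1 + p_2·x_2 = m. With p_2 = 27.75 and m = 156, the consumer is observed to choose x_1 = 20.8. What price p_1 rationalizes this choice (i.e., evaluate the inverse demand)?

The MRS is (2/3)·x_2/x_1. Set MRS = p_1/p_2.
Rearranging, p_2·x_2 = (3/2)·p_1·x_1. Substituting into the budget gives p_1·x_1·(1 + (3/2)) = m.
Demand: x_1*(p_1,p_2,m) = 0.4·m/p_1 and x_2* = 0.6·m/p_2.
Set x_1* = 20.8 in the demand function and solve for p_1: p_1 = 3.

p_1 = 3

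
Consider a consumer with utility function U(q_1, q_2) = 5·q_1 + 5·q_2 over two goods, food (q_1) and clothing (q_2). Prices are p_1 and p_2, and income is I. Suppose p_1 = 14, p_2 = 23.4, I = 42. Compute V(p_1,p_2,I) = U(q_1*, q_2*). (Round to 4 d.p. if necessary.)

Linear utility — the consumer picks whichever good has higher MU/price: 5/14 = 0.3571 vs 5/23.4 = 0.2137.
q_1 gives more utility per dollar, so spend all income on q_1: q_1* = I/p_1, q_2* = 0.
Numerically: q_1* = 3, q_2* = 0.
Utility at the optimum: U(3, 0) = 15.

V = 15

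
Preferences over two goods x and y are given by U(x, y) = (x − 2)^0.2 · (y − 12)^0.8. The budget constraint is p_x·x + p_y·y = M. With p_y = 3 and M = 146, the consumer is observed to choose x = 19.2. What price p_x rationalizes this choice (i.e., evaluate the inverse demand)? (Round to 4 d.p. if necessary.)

MRS = (1/4)·(y−12)/(x−2). Tangency with p_x/p_y gives y−12 = 4·(p_x/p_y)·(x−2).
Substituting into the budget: x* = 2 + 0.2·(M − 2·p_x − 12·p_y)/p_x, and y* = 12 + 0.8·(…)/p_y.
Set x* = 19.2 in the demand function and solve for p_x: p_x = 1.25.

p_x = 1.25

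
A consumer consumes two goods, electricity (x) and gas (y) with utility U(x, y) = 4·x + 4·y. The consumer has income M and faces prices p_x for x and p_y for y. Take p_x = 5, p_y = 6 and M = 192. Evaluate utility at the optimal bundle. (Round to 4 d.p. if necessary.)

Linear utility — the consumer picks whichever good has higher MU/price: 4/5 = 0.8 vs 4/6 = 0.6667.
x gives more utility per dollar, so spend all income on x: x* = M/p_x, y* = 0.
Numerically: x* = 38.4, y* = 0.
Utility at the optimum: U(38.4, 0) = 153.6.

V = 153.6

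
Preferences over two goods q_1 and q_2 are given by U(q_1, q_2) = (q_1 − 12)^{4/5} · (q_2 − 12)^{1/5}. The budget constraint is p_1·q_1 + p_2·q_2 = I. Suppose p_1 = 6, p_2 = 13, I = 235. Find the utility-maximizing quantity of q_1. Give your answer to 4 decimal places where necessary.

q_1* = 12.9333

MRS = 4·(q_2−12)/(q_1−12). Tangency with p_1/p_2 gives q_2−12 = (1/4)·(p_1/p_2)·(q_1−12).
After buying the subsistence bundle (12, 12), a share 0.8 of the remaining income goes to q_1: q_1* = 12 + 0.8·(I − 12p_1 − 12p_2)/p_1.
Discretionary income = 235 − 12·6 − 12·13 = 7; q_1* = 12 + 0.8·7/6 = 12.9333.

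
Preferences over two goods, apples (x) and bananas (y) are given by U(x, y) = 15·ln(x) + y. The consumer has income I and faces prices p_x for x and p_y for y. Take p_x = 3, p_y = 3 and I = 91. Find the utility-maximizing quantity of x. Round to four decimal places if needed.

x* = 15

MU_x = 15/x, MU_y = 1. Tangency: 15/x = p_x/p_y.
So x*(p_x,p_y) = 15·p_y/p_x, independent of income; and y* = (I − 15·p_y)/p_y.
At the given prices: x* = 15·3/3 = 15.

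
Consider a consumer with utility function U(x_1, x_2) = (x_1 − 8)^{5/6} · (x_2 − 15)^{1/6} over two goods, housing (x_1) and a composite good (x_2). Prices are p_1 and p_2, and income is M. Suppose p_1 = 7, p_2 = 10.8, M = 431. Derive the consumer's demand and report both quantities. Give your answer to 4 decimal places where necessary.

Discretionary income = 431 − 8·7 − 15·10.8 = 213; x_1* = 8 + 5/6·213/7 = 33.3571; x_2* = 15 + 1/6·213/10.8 = 18.287.

x_1* = 33.3571, x_2* = 18.287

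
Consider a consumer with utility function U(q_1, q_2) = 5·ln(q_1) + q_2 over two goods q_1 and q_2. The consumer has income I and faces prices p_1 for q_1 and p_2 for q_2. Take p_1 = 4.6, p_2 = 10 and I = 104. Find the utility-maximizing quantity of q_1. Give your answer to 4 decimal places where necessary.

q_1* = 10.8696

Set MRS = p_1/p_2: (5/q_1)/1 = p_1/p_2.
So q_1*(p_1,p_2) = 5·p_2/p_1, independent of income; and q_2* = (I − 5·p_2)/p_2.
At the given prices: q_1* = 5·10/4.6 = 10.8696.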